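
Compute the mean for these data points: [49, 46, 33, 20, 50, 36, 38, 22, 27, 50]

37.1

Step 1: Sum all values: 49 + 46 + 33 + 20 + 50 + 36 + 38 + 22 + 27 + 50 = 371
Step 2: Count the number of values: n = 10
Step 3: Mean = sum / n = 371 / 10 = 37.1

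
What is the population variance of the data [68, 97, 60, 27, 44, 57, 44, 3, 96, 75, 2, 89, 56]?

902.9467

Step 1: Compute the mean: (68 + 97 + 60 + 27 + 44 + 57 + 44 + 3 + 96 + 75 + 2 + 89 + 56) / 13 = 55.2308
Step 2: Compute squared deviations from the mean:
  (68 - 55.2308)^2 = 163.0533
  (97 - 55.2308)^2 = 1744.6686
  (60 - 55.2308)^2 = 22.7456
  (27 - 55.2308)^2 = 796.9763
  (44 - 55.2308)^2 = 126.1302
  (57 - 55.2308)^2 = 3.1302
  (44 - 55.2308)^2 = 126.1302
  (3 - 55.2308)^2 = 2728.0533
  (96 - 55.2308)^2 = 1662.1302
  (75 - 55.2308)^2 = 390.8225
  (2 - 55.2308)^2 = 2833.5148
  (89 - 55.2308)^2 = 1140.3609
  (56 - 55.2308)^2 = 0.5917
Step 3: Sum of squared deviations = 11738.3077
Step 4: Population variance = 11738.3077 / 13 = 902.9467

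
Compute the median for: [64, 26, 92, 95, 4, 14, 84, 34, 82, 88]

73

Step 1: Sort the data in ascending order: [4, 14, 26, 34, 64, 82, 84, 88, 92, 95]
Step 2: The number of values is n = 10.
Step 3: Since n is even, the median is the average of positions 5 and 6:
  Median = (64 + 82) / 2 = 73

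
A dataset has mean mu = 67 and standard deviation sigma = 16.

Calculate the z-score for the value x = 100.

2.0625

Step 1: Recall the z-score formula: z = (x - mu) / sigma
Step 2: Substitute values: z = (100 - 67) / 16
Step 3: z = 33 / 16 = 2.0625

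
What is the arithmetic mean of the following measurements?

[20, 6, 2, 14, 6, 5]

8.8333

Step 1: Sum all values: 20 + 6 + 2 + 14 + 6 + 5 = 53
Step 2: Count the number of values: n = 6
Step 3: Mean = sum / n = 53 / 6 = 8.8333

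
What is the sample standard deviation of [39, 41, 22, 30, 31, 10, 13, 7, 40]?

13.3832

Step 1: Compute the mean: 25.8889
Step 2: Sum of squared deviations from the mean: 1432.8889
Step 3: Sample variance = 1432.8889 / 8 = 179.1111
Step 4: Standard deviation = sqrt(179.1111) = 13.3832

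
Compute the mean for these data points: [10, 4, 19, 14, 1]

9.6

Step 1: Sum all values: 10 + 4 + 19 + 14 + 1 = 48
Step 2: Count the number of values: n = 5
Step 3: Mean = sum / n = 48 / 5 = 9.6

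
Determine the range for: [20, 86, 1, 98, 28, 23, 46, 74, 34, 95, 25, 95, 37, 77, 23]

97

Step 1: Identify the maximum value: max = 98
Step 2: Identify the minimum value: min = 1
Step 3: Range = max - min = 98 - 1 = 97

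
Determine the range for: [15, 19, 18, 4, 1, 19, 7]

18

Step 1: Identify the maximum value: max = 19
Step 2: Identify the minimum value: min = 1
Step 3: Range = max - min = 19 - 1 = 18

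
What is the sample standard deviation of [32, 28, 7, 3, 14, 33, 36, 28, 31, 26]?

11.5643

Step 1: Compute the mean: 23.8
Step 2: Sum of squared deviations from the mean: 1203.6
Step 3: Sample variance = 1203.6 / 9 = 133.7333
Step 4: Standard deviation = sqrt(133.7333) = 11.5643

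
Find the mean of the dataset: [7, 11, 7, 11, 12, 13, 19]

11.4286

Step 1: Sum all values: 7 + 11 + 7 + 11 + 12 + 13 + 19 = 80
Step 2: Count the number of values: n = 7
Step 3: Mean = sum / n = 80 / 7 = 11.4286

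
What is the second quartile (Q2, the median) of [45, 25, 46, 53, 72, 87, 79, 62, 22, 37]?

49.5

Step 1: Sort the data: [22, 25, 37, 45, 46, 53, 62, 72, 79, 87]
Step 2: n = 10
Step 3: Q2 is the median. Since n is even, it is the average of the values at positions 5 and 6:
  Q2 = (46 + 53) / 2 = 49.5
Step 4: Q2 = 49.5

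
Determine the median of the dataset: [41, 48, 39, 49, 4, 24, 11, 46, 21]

39

Step 1: Sort the data in ascending order: [4, 11, 21, 24, 39, 41, 46, 48, 49]
Step 2: The number of values is n = 9.
Step 3: Since n is odd, the median is the middle value at position 5: 39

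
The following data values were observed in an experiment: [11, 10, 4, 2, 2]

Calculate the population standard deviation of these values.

3.9192

Step 1: Compute the mean: 5.8
Step 2: Sum of squared deviations from the mean: 76.8
Step 3: Population variance = 76.8 / 5 = 15.36
Step 4: Standard deviation = sqrt(15.36) = 3.9192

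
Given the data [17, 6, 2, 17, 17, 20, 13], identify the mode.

17

Step 1: Count the frequency of each value:
  2: appears 1 time(s)
  6: appears 1 time(s)
  13: appears 1 time(s)
  17: appears 3 time(s)
  20: appears 1 time(s)
Step 2: The value 17 appears most frequently (3 times).
Step 3: Mode = 17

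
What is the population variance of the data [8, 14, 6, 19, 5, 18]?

31.5556

Step 1: Compute the mean: (8 + 14 + 6 + 19 + 5 + 18) / 6 = 11.6667
Step 2: Compute squared deviations from the mean:
  (8 - 11.6667)^2 = 13.4444
  (14 - 11.6667)^2 = 5.4444
  (6 - 11.6667)^2 = 32.1111
  (19 - 11.6667)^2 = 53.7778
  (5 - 11.6667)^2 = 44.4444
  (18 - 11.6667)^2 = 40.1111
Step 3: Sum of squared deviations = 189.3333
Step 4: Population variance = 189.3333 / 6 = 31.5556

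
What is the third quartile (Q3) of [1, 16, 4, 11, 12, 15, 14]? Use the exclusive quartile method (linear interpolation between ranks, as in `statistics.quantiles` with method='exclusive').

15

Step 1: Sort the data: [1, 4, 11, 12, 14, 15, 16]
Step 2: n = 7
Step 3: Using the exclusive quartile method:
  Q1 = 4
  Q2 (median) = 12
  Q3 = 15
  IQR = Q3 - Q1 = 15 - 4 = 11
Step 4: Q3 = 15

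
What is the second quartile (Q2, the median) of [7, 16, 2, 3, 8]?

7

Step 1: Sort the data: [2, 3, 7, 8, 16]
Step 2: n = 5
Step 3: Q2 is the median. Since n is odd, it is the middle value at position 3: 7
Step 4: Q2 = 7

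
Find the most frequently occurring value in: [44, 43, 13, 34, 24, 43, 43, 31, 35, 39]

43

Step 1: Count the frequency of each value:
  13: appears 1 time(s)
  24: appears 1 time(s)
  31: appears 1 time(s)
  34: appears 1 time(s)
  35: appears 1 time(s)
  39: appears 1 time(s)
  43: appears 3 time(s)
  44: appears 1 time(s)
Step 2: The value 43 appears most frequently (3 times).
Step 3: Mode = 43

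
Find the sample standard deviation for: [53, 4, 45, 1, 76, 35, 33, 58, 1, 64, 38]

25.9093

Step 1: Compute the mean: 37.0909
Step 2: Sum of squared deviations from the mean: 6712.9091
Step 3: Sample variance = 6712.9091 / 10 = 671.2909
Step 4: Standard deviation = sqrt(671.2909) = 25.9093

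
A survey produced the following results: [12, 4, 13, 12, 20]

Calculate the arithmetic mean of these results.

12.2

Step 1: Sum all values: 12 + 4 + 13 + 12 + 20 = 61
Step 2: Count the number of values: n = 5
Step 3: Mean = sum / n = 61 / 5 = 12.2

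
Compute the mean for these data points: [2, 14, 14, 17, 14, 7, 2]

10

Step 1: Sum all values: 2 + 14 + 14 + 17 + 14 + 7 + 2 = 70
Step 2: Count the number of values: n = 7
Step 3: Mean = sum / n = 70 / 7 = 10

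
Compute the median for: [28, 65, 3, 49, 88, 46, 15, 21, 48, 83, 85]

48

Step 1: Sort the data in ascending order: [3, 15, 21, 28, 46, 48, 49, 65, 83, 85, 88]
Step 2: The number of values is n = 11.
Step 3: Since n is odd, the median is the middle value at position 6: 48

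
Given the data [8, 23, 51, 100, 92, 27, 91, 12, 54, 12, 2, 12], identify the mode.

12

Step 1: Count the frequency of each value:
  2: appears 1 time(s)
  8: appears 1 time(s)
  12: appears 3 time(s)
  23: appears 1 time(s)
  27: appears 1 time(s)
  51: appears 1 time(s)
  54: appears 1 time(s)
  91: appears 1 time(s)
  92: appears 1 time(s)
  100: appears 1 time(s)
Step 2: The value 12 appears most frequently (3 times).
Step 3: Mode = 12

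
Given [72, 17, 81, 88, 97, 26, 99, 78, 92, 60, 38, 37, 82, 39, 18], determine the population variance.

818.3733

Step 1: Compute the mean: (72 + 17 + 81 + 88 + 97 + 26 + 99 + 78 + 92 + 60 + 38 + 37 + 82 + 39 + 18) / 15 = 61.6
Step 2: Compute squared deviations from the mean:
  (72 - 61.6)^2 = 108.16
  (17 - 61.6)^2 = 1989.16
  (81 - 61.6)^2 = 376.36
  (88 - 61.6)^2 = 696.96
  (97 - 61.6)^2 = 1253.16
  (26 - 61.6)^2 = 1267.36
  (99 - 61.6)^2 = 1398.76
  (78 - 61.6)^2 = 268.96
  (92 - 61.6)^2 = 924.16
  (60 - 61.6)^2 = 2.56
  (38 - 61.6)^2 = 556.96
  (37 - 61.6)^2 = 605.16
  (82 - 61.6)^2 = 416.16
  (39 - 61.6)^2 = 510.76
  (18 - 61.6)^2 = 1900.96
Step 3: Sum of squared deviations = 12275.6
Step 4: Population variance = 12275.6 / 15 = 818.3733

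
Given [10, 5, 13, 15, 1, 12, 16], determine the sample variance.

29.9048

Step 1: Compute the mean: (10 + 5 + 13 + 15 + 1 + 12 + 16) / 7 = 10.2857
Step 2: Compute squared deviations from the mean:
  (10 - 10.2857)^2 = 0.0816
  (5 - 10.2857)^2 = 27.9388
  (13 - 10.2857)^2 = 7.3673
  (15 - 10.2857)^2 = 22.2245
  (1 - 10.2857)^2 = 86.2245
  (12 - 10.2857)^2 = 2.9388
  (16 - 10.2857)^2 = 32.6531
Step 3: Sum of squared deviations = 179.4286
Step 4: Sample variance = 179.4286 / 6 = 29.9048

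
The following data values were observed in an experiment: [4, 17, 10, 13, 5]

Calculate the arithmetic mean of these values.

9.8

Step 1: Sum all values: 4 + 17 + 10 + 13 + 5 = 49
Step 2: Count the number of values: n = 5
Step 3: Mean = sum / n = 49 / 5 = 9.8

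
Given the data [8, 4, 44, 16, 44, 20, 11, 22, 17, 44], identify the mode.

44

Step 1: Count the frequency of each value:
  4: appears 1 time(s)
  8: appears 1 time(s)
  11: appears 1 time(s)
  16: appears 1 time(s)
  17: appears 1 time(s)
  20: appears 1 time(s)
  22: appears 1 time(s)
  44: appears 3 time(s)
Step 2: The value 44 appears most frequently (3 times).
Step 3: Mode = 44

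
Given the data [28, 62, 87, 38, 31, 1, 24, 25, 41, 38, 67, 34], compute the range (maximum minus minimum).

86

Step 1: Identify the maximum value: max = 87
Step 2: Identify the minimum value: min = 1
Step 3: Range = max - min = 87 - 1 = 86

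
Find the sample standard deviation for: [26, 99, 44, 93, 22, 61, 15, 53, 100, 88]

33.2079

Step 1: Compute the mean: 60.1
Step 2: Sum of squared deviations from the mean: 9924.9
Step 3: Sample variance = 9924.9 / 9 = 1102.7667
Step 4: Standard deviation = sqrt(1102.7667) = 33.2079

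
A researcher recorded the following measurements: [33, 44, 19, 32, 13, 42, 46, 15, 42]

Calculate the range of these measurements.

33

Step 1: Identify the maximum value: max = 46
Step 2: Identify the minimum value: min = 13
Step 3: Range = max - min = 46 - 13 = 33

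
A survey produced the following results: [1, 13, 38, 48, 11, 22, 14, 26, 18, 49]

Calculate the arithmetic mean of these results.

24

Step 1: Sum all values: 1 + 13 + 38 + 48 + 11 + 22 + 14 + 26 + 18 + 49 = 240
Step 2: Count the number of values: n = 10
Step 3: Mean = sum / n = 240 / 10 = 24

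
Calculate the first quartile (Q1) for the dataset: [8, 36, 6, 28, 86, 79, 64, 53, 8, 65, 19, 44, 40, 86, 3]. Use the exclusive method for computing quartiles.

8

Step 1: Sort the data: [3, 6, 8, 8, 19, 28, 36, 40, 44, 53, 64, 65, 79, 86, 86]
Step 2: n = 15
Step 3: Using the exclusive quartile method:
  Q1 = 8
  Q2 (median) = 40
  Q3 = 65
  IQR = Q3 - Q1 = 65 - 8 = 57
Step 4: Q1 = 8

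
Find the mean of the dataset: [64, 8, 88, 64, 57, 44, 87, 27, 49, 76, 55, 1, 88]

54.4615

Step 1: Sum all values: 64 + 8 + 88 + 64 + 57 + 44 + 87 + 27 + 49 + 76 + 55 + 1 + 88 = 708
Step 2: Count the number of values: n = 13
Step 3: Mean = sum / n = 708 / 13 = 54.4615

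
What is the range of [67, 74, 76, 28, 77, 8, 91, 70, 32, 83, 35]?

83

Step 1: Identify the maximum value: max = 91
Step 2: Identify the minimum value: min = 8
Step 3: Range = max - min = 91 - 8 = 83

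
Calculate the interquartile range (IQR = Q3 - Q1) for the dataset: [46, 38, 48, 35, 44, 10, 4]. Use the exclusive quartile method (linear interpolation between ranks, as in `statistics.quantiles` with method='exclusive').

36

Step 1: Sort the data: [4, 10, 35, 38, 44, 46, 48]
Step 2: n = 7
Step 3: Using the exclusive quartile method:
  Q1 = 10
  Q2 (median) = 38
  Q3 = 46
  IQR = Q3 - Q1 = 46 - 10 = 36
Step 4: IQR = 36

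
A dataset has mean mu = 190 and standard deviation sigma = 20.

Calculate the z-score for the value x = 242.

2.6

Step 1: Recall the z-score formula: z = (x - mu) / sigma
Step 2: Substitute values: z = (242 - 190) / 20
Step 3: z = 52 / 20 = 2.6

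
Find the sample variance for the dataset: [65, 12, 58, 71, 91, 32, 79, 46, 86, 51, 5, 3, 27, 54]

852.5714

Step 1: Compute the mean: (65 + 12 + 58 + 71 + 91 + 32 + 79 + 46 + 86 + 51 + 5 + 3 + 27 + 54) / 14 = 48.5714
Step 2: Compute squared deviations from the mean:
  (65 - 48.5714)^2 = 269.898
  (12 - 48.5714)^2 = 1337.4694
  (58 - 48.5714)^2 = 88.898
  (71 - 48.5714)^2 = 503.0408
  (91 - 48.5714)^2 = 1800.1837
  (32 - 48.5714)^2 = 274.6122
  (79 - 48.5714)^2 = 925.898
  (46 - 48.5714)^2 = 6.6122
  (86 - 48.5714)^2 = 1400.898
  (51 - 48.5714)^2 = 5.898
  (5 - 48.5714)^2 = 1898.4694
  (3 - 48.5714)^2 = 2076.7551
  (27 - 48.5714)^2 = 465.3265
  (54 - 48.5714)^2 = 29.4694
Step 3: Sum of squared deviations = 11083.4286
Step 4: Sample variance = 11083.4286 / 13 = 852.5714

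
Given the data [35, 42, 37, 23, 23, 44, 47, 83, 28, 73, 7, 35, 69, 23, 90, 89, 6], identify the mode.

23

Step 1: Count the frequency of each value:
  6: appears 1 time(s)
  7: appears 1 time(s)
  23: appears 3 time(s)
  28: appears 1 time(s)
  35: appears 2 time(s)
  37: appears 1 time(s)
  42: appears 1 time(s)
  44: appears 1 time(s)
  47: appears 1 time(s)
  69: appears 1 time(s)
  73: appears 1 time(s)
  83: appears 1 time(s)
  89: appears 1 time(s)
  90: appears 1 time(s)
Step 2: The value 23 appears most frequently (3 times).
Step 3: Mode = 23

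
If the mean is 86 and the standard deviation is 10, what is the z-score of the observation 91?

0.5

Step 1: Recall the z-score formula: z = (x - mu) / sigma
Step 2: Substitute values: z = (91 - 86) / 10
Step 3: z = 5 / 10 = 0.5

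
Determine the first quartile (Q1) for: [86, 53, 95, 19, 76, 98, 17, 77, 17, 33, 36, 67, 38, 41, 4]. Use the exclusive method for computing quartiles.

19

Step 1: Sort the data: [4, 17, 17, 19, 33, 36, 38, 41, 53, 67, 76, 77, 86, 95, 98]
Step 2: n = 15
Step 3: Using the exclusive quartile method:
  Q1 = 19
  Q2 (median) = 41
  Q3 = 77
  IQR = Q3 - Q1 = 77 - 19 = 58
Step 4: Q1 = 19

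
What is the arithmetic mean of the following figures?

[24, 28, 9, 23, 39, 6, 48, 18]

24.375

Step 1: Sum all values: 24 + 28 + 9 + 23 + 39 + 6 + 48 + 18 = 195
Step 2: Count the number of values: n = 8
Step 3: Mean = sum / n = 195 / 8 = 24.375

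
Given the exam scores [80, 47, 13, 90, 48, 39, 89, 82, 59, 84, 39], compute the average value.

60.9091

Step 1: Sum all values: 80 + 47 + 13 + 90 + 48 + 39 + 89 + 82 + 59 + 84 + 39 = 670
Step 2: Count the number of values: n = 11
Step 3: Mean = sum / n = 670 / 11 = 60.9091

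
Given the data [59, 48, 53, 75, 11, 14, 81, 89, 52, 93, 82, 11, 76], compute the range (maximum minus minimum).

82

Step 1: Identify the maximum value: max = 93
Step 2: Identify the minimum value: min = 11
Step 3: Range = max - min = 93 - 11 = 82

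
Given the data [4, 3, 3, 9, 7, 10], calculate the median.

5.5

Step 1: Sort the data in ascending order: [3, 3, 4, 7, 9, 10]
Step 2: The number of values is n = 6.
Step 3: Since n is even, the median is the average of positions 3 and 4:
  Median = (4 + 7) / 2 = 5.5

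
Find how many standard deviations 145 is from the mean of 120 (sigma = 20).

1.25

Step 1: Recall the z-score formula: z = (x - mu) / sigma
Step 2: Substitute values: z = (145 - 120) / 20
Step 3: z = 25 / 20 = 1.25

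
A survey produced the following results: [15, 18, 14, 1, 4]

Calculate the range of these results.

17

Step 1: Identify the maximum value: max = 18
Step 2: Identify the minimum value: min = 1
Step 3: Range = max - min = 18 - 1 = 17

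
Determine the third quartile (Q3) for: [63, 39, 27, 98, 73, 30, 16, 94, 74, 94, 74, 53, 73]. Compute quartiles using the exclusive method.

84

Step 1: Sort the data: [16, 27, 30, 39, 53, 63, 73, 73, 74, 74, 94, 94, 98]
Step 2: n = 13
Step 3: Using the exclusive quartile method:
  Q1 = 34.5
  Q2 (median) = 73
  Q3 = 84
  IQR = Q3 - Q1 = 84 - 34.5 = 49.5
Step 4: Q3 = 84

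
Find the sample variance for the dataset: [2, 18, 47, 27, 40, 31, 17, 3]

263.8393

Step 1: Compute the mean: (2 + 18 + 47 + 27 + 40 + 31 + 17 + 3) / 8 = 23.125
Step 2: Compute squared deviations from the mean:
  (2 - 23.125)^2 = 446.2656
  (18 - 23.125)^2 = 26.2656
  (47 - 23.125)^2 = 570.0156
  (27 - 23.125)^2 = 15.0156
  (40 - 23.125)^2 = 284.7656
  (31 - 23.125)^2 = 62.0156
  (17 - 23.125)^2 = 37.5156
  (3 - 23.125)^2 = 405.0156
Step 3: Sum of squared deviations = 1846.875
Step 4: Sample variance = 1846.875 / 7 = 263.8393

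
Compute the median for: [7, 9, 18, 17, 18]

17

Step 1: Sort the data in ascending order: [7, 9, 17, 18, 18]
Step 2: The number of values is n = 5.
Step 3: Since n is odd, the median is the middle value at position 3: 17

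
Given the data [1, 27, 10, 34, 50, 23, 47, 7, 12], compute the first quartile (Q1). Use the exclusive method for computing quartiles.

8.5

Step 1: Sort the data: [1, 7, 10, 12, 23, 27, 34, 47, 50]
Step 2: n = 9
Step 3: Using the exclusive quartile method:
  Q1 = 8.5
  Q2 (median) = 23
  Q3 = 40.5
  IQR = Q3 - Q1 = 40.5 - 8.5 = 32
Step 4: Q1 = 8.5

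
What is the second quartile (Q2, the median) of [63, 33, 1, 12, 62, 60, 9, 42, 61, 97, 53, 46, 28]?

46

Step 1: Sort the data: [1, 9, 12, 28, 33, 42, 46, 53, 60, 61, 62, 63, 97]
Step 2: n = 13
Step 3: Q2 is the median. Since n is odd, it is the middle value at position 7: 46
Step 4: Q2 = 46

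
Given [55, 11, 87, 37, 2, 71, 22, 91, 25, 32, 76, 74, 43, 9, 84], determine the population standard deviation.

29.7959

Step 1: Compute the mean: 47.9333
Step 2: Sum of squared deviations from the mean: 13316.9333
Step 3: Population variance = 13316.9333 / 15 = 887.7956
Step 4: Standard deviation = sqrt(887.7956) = 29.7959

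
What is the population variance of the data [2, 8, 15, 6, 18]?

34.56

Step 1: Compute the mean: (2 + 8 + 15 + 6 + 18) / 5 = 9.8
Step 2: Compute squared deviations from the mean:
  (2 - 9.8)^2 = 60.84
  (8 - 9.8)^2 = 3.24
  (15 - 9.8)^2 = 27.04
  (6 - 9.8)^2 = 14.44
  (18 - 9.8)^2 = 67.24
Step 3: Sum of squared deviations = 172.8
Step 4: Population variance = 172.8 / 5 = 34.56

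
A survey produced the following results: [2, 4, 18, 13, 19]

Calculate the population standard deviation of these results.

7.0257

Step 1: Compute the mean: 11.2
Step 2: Sum of squared deviations from the mean: 246.8
Step 3: Population variance = 246.8 / 5 = 49.36
Step 4: Standard deviation = sqrt(49.36) = 7.0257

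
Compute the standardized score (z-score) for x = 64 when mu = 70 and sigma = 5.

-1.2

Step 1: Recall the z-score formula: z = (x - mu) / sigma
Step 2: Substitute values: z = (64 - 70) / 5
Step 3: z = -6 / 5 = -1.2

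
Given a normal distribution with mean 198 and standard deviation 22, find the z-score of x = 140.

-2.6364

Step 1: Recall the z-score formula: z = (x - mu) / sigma
Step 2: Substitute values: z = (140 - 198) / 22
Step 3: z = -58 / 22 = -2.6364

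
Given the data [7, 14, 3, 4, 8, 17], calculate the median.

7.5

Step 1: Sort the data in ascending order: [3, 4, 7, 8, 14, 17]
Step 2: The number of values is n = 6.
Step 3: Since n is even, the median is the average of positions 3 and 4:
  Median = (7 + 8) / 2 = 7.5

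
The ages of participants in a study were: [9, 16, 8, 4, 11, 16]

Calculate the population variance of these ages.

18.5556

Step 1: Compute the mean: (9 + 16 + 8 + 4 + 11 + 16) / 6 = 10.6667
Step 2: Compute squared deviations from the mean:
  (9 - 10.6667)^2 = 2.7778
  (16 - 10.6667)^2 = 28.4444
  (8 - 10.6667)^2 = 7.1111
  (4 - 10.6667)^2 = 44.4444
  (11 - 10.6667)^2 = 0.1111
  (16 - 10.6667)^2 = 28.4444
Step 3: Sum of squared deviations = 111.3333
Step 4: Population variance = 111.3333 / 6 = 18.5556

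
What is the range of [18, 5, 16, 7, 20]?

15

Step 1: Identify the maximum value: max = 20
Step 2: Identify the minimum value: min = 5
Step 3: Range = max - min = 20 - 5 = 15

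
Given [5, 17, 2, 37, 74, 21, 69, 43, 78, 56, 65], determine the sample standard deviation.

27.987

Step 1: Compute the mean: 42.4545
Step 2: Sum of squared deviations from the mean: 7832.7273
Step 3: Sample variance = 7832.7273 / 10 = 783.2727
Step 4: Standard deviation = sqrt(783.2727) = 27.987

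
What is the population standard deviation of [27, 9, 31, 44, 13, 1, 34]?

14.25

Step 1: Compute the mean: 22.7143
Step 2: Sum of squared deviations from the mean: 1421.4286
Step 3: Population variance = 1421.4286 / 7 = 203.0612
Step 4: Standard deviation = sqrt(203.0612) = 14.25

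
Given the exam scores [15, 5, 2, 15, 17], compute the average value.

10.8

Step 1: Sum all values: 15 + 5 + 2 + 15 + 17 = 54
Step 2: Count the number of values: n = 5
Step 3: Mean = sum / n = 54 / 5 = 10.8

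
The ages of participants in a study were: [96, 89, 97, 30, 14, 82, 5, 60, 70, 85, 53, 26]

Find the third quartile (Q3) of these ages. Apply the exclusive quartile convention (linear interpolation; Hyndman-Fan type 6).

88

Step 1: Sort the data: [5, 14, 26, 30, 53, 60, 70, 82, 85, 89, 96, 97]
Step 2: n = 12
Step 3: Using the exclusive quartile method:
  Q1 = 27
  Q2 (median) = 65
  Q3 = 88
  IQR = Q3 - Q1 = 88 - 27 = 61
Step 4: Q3 = 88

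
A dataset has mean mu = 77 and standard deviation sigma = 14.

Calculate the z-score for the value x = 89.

0.8571

Step 1: Recall the z-score formula: z = (x - mu) / sigma
Step 2: Substitute values: z = (89 - 77) / 14
Step 3: z = 12 / 14 = 0.8571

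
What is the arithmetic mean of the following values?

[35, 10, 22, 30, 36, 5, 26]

23.4286

Step 1: Sum all values: 35 + 10 + 22 + 30 + 36 + 5 + 26 = 164
Step 2: Count the number of values: n = 7
Step 3: Mean = sum / n = 164 / 7 = 23.4286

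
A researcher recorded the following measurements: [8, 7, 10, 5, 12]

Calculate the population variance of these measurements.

5.84

Step 1: Compute the mean: (8 + 7 + 10 + 5 + 12) / 5 = 8.4
Step 2: Compute squared deviations from the mean:
  (8 - 8.4)^2 = 0.16
  (7 - 8.4)^2 = 1.96
  (10 - 8.4)^2 = 2.56
  (5 - 8.4)^2 = 11.56
  (12 - 8.4)^2 = 12.96
Step 3: Sum of squared deviations = 29.2
Step 4: Population variance = 29.2 / 5 = 5.84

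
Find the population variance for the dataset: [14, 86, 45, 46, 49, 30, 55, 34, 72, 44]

377.25

Step 1: Compute the mean: (14 + 86 + 45 + 46 + 49 + 30 + 55 + 34 + 72 + 44) / 10 = 47.5
Step 2: Compute squared deviations from the mean:
  (14 - 47.5)^2 = 1122.25
  (86 - 47.5)^2 = 1482.25
  (45 - 47.5)^2 = 6.25
  (46 - 47.5)^2 = 2.25
  (49 - 47.5)^2 = 2.25
  (30 - 47.5)^2 = 306.25
  (55 - 47.5)^2 = 56.25
  (34 - 47.5)^2 = 182.25
  (72 - 47.5)^2 = 600.25
  (44 - 47.5)^2 = 12.25
Step 3: Sum of squared deviations = 3772.5
Step 4: Population variance = 3772.5 / 10 = 377.25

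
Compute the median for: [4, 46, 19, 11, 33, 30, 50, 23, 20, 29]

26

Step 1: Sort the data in ascending order: [4, 11, 19, 20, 23, 29, 30, 33, 46, 50]
Step 2: The number of values is n = 10.
Step 3: Since n is even, the median is the average of positions 5 and 6:
  Median = (23 + 29) / 2 = 26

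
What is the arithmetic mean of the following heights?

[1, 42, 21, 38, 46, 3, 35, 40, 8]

26

Step 1: Sum all values: 1 + 42 + 21 + 38 + 46 + 3 + 35 + 40 + 8 = 234
Step 2: Count the number of values: n = 9
Step 3: Mean = sum / n = 234 / 9 = 26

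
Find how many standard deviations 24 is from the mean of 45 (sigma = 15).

-1.4

Step 1: Recall the z-score formula: z = (x - mu) / sigma
Step 2: Substitute values: z = (24 - 45) / 15
Step 3: z = -21 / 15 = -1.4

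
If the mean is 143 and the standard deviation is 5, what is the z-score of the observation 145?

0.4

Step 1: Recall the z-score formula: z = (x - mu) / sigma
Step 2: Substitute values: z = (145 - 143) / 5
Step 3: z = 2 / 5 = 0.4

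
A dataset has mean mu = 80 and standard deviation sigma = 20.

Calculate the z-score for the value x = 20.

-3

Step 1: Recall the z-score formula: z = (x - mu) / sigma
Step 2: Substitute values: z = (20 - 80) / 20
Step 3: z = -60 / 20 = -3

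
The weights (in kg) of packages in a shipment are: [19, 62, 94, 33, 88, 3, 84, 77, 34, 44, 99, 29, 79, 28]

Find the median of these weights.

53

Step 1: Sort the data in ascending order: [3, 19, 28, 29, 33, 34, 44, 62, 77, 79, 84, 88, 94, 99]
Step 2: The number of values is n = 14.
Step 3: Since n is even, the median is the average of positions 7 and 8:
  Median = (44 + 62) / 2 = 53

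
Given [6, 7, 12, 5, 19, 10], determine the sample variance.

26.9667

Step 1: Compute the mean: (6 + 7 + 12 + 5 + 19 + 10) / 6 = 9.8333
Step 2: Compute squared deviations from the mean:
  (6 - 9.8333)^2 = 14.6944
  (7 - 9.8333)^2 = 8.0278
  (12 - 9.8333)^2 = 4.6944
  (5 - 9.8333)^2 = 23.3611
  (19 - 9.8333)^2 = 84.0278
  (10 - 9.8333)^2 = 0.0278
Step 3: Sum of squared deviations = 134.8333
Step 4: Sample variance = 134.8333 / 5 = 26.9667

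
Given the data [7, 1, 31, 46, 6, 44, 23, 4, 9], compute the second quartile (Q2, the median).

9

Step 1: Sort the data: [1, 4, 6, 7, 9, 23, 31, 44, 46]
Step 2: n = 9
Step 3: Q2 is the median. Since n is odd, it is the middle value at position 5: 9
Step 4: Q2 = 9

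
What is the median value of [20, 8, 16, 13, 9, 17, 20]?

16

Step 1: Sort the data in ascending order: [8, 9, 13, 16, 17, 20, 20]
Step 2: The number of values is n = 7.
Step 3: Since n is odd, the median is the middle value at position 4: 16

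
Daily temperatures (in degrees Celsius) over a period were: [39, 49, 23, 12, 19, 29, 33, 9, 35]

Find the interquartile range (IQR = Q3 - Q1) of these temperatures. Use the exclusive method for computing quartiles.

21.5

Step 1: Sort the data: [9, 12, 19, 23, 29, 33, 35, 39, 49]
Step 2: n = 9
Step 3: Using the exclusive quartile method:
  Q1 = 15.5
  Q2 (median) = 29
  Q3 = 37
  IQR = Q3 - Q1 = 37 - 15.5 = 21.5
Step 4: IQR = 21.5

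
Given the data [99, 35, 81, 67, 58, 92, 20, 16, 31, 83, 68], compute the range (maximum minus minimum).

83

Step 1: Identify the maximum value: max = 99
Step 2: Identify the minimum value: min = 16
Step 3: Range = max - min = 99 - 16 = 83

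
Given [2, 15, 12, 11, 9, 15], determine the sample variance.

23.4667

Step 1: Compute the mean: (2 + 15 + 12 + 11 + 9 + 15) / 6 = 10.6667
Step 2: Compute squared deviations from the mean:
  (2 - 10.6667)^2 = 75.1111
  (15 - 10.6667)^2 = 18.7778
  (12 - 10.6667)^2 = 1.7778
  (11 - 10.6667)^2 = 0.1111
  (9 - 10.6667)^2 = 2.7778
  (15 - 10.6667)^2 = 18.7778
Step 3: Sum of squared deviations = 117.3333
Step 4: Sample variance = 117.3333 / 5 = 23.4667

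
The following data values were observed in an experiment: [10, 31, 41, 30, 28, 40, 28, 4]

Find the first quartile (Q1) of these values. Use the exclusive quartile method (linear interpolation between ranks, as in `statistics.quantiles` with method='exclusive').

14.5

Step 1: Sort the data: [4, 10, 28, 28, 30, 31, 40, 41]
Step 2: n = 8
Step 3: Using the exclusive quartile method:
  Q1 = 14.5
  Q2 (median) = 29
  Q3 = 37.75
  IQR = Q3 - Q1 = 37.75 - 14.5 = 23.25
Step 4: Q1 = 14.5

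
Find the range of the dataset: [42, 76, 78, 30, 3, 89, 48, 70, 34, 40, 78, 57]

86

Step 1: Identify the maximum value: max = 89
Step 2: Identify the minimum value: min = 3
Step 3: Range = max - min = 89 - 3 = 86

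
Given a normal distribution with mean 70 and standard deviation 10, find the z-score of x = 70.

0

Step 1: Recall the z-score formula: z = (x - mu) / sigma
Step 2: Substitute values: z = (70 - 70) / 10
Step 3: z = 0 / 10 = 0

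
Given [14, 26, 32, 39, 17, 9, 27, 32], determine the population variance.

92.25

Step 1: Compute the mean: (14 + 26 + 32 + 39 + 17 + 9 + 27 + 32) / 8 = 24.5
Step 2: Compute squared deviations from the mean:
  (14 - 24.5)^2 = 110.25
  (26 - 24.5)^2 = 2.25
  (32 - 24.5)^2 = 56.25
  (39 - 24.5)^2 = 210.25
  (17 - 24.5)^2 = 56.25
  (9 - 24.5)^2 = 240.25
  (27 - 24.5)^2 = 6.25
  (32 - 24.5)^2 = 56.25
Step 3: Sum of squared deviations = 738
Step 4: Population variance = 738 / 8 = 92.25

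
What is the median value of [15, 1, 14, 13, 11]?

13

Step 1: Sort the data in ascending order: [1, 11, 13, 14, 15]
Step 2: The number of values is n = 5.
Step 3: Since n is odd, the median is the middle value at position 3: 13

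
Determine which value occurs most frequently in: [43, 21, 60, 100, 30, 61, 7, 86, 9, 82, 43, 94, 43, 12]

43

Step 1: Count the frequency of each value:
  7: appears 1 time(s)
  9: appears 1 time(s)
  12: appears 1 time(s)
  21: appears 1 time(s)
  30: appears 1 time(s)
  43: appears 3 time(s)
  60: appears 1 time(s)
  61: appears 1 time(s)
  82: appears 1 time(s)
  86: appears 1 time(s)
  94: appears 1 time(s)
  100: appears 1 time(s)
Step 2: The value 43 appears most frequently (3 times).
Step 3: Mode = 43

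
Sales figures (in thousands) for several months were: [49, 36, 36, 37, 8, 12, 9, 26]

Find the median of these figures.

31

Step 1: Sort the data in ascending order: [8, 9, 12, 26, 36, 36, 37, 49]
Step 2: The number of values is n = 8.
Step 3: Since n is even, the median is the average of positions 4 and 5:
  Median = (26 + 36) / 2 = 31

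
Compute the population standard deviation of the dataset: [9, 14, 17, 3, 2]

5.8992

Step 1: Compute the mean: 9
Step 2: Sum of squared deviations from the mean: 174
Step 3: Population variance = 174 / 5 = 34.8
Step 4: Standard deviation = sqrt(34.8) = 5.8992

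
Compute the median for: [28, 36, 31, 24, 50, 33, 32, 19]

31.5

Step 1: Sort the data in ascending order: [19, 24, 28, 31, 32, 33, 36, 50]
Step 2: The number of values is n = 8.
Step 3: Since n is even, the median is the average of positions 4 and 5:
  Median = (31 + 32) / 2 = 31.5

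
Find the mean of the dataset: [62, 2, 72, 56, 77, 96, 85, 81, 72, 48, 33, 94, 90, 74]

67.2857

Step 1: Sum all values: 62 + 2 + 72 + 56 + 77 + 96 + 85 + 81 + 72 + 48 + 33 + 94 + 90 + 74 = 942
Step 2: Count the number of values: n = 14
Step 3: Mean = sum / n = 942 / 14 = 67.2857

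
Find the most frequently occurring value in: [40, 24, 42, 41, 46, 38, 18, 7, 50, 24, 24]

24

Step 1: Count the frequency of each value:
  7: appears 1 time(s)
  18: appears 1 time(s)
  24: appears 3 time(s)
  38: appears 1 time(s)
  40: appears 1 time(s)
  41: appears 1 time(s)
  42: appears 1 time(s)
  46: appears 1 time(s)
  50: appears 1 time(s)
Step 2: The value 24 appears most frequently (3 times).
Step 3: Mode = 24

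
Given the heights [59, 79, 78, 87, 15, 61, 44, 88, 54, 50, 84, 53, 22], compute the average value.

59.5385

Step 1: Sum all values: 59 + 79 + 78 + 87 + 15 + 61 + 44 + 88 + 54 + 50 + 84 + 53 + 22 = 774
Step 2: Count the number of values: n = 13
Step 3: Mean = sum / n = 774 / 13 = 59.5385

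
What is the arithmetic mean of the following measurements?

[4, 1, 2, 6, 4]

3.4

Step 1: Sum all values: 4 + 1 + 2 + 6 + 4 = 17
Step 2: Count the number of values: n = 5
Step 3: Mean = sum / n = 17 / 5 = 3.4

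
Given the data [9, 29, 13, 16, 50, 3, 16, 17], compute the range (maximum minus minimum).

47

Step 1: Identify the maximum value: max = 50
Step 2: Identify the minimum value: min = 3
Step 3: Range = max - min = 50 - 3 = 47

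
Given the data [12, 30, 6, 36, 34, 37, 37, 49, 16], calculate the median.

34

Step 1: Sort the data in ascending order: [6, 12, 16, 30, 34, 36, 37, 37, 49]
Step 2: The number of values is n = 9.
Step 3: Since n is odd, the median is the middle value at position 5: 34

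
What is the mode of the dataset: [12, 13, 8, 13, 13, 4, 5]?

13

Step 1: Count the frequency of each value:
  4: appears 1 time(s)
  5: appears 1 time(s)
  8: appears 1 time(s)
  12: appears 1 time(s)
  13: appears 3 time(s)
Step 2: The value 13 appears most frequently (3 times).
Step 3: Mode = 13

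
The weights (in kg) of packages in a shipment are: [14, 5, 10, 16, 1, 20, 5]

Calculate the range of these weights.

19

Step 1: Identify the maximum value: max = 20
Step 2: Identify the minimum value: min = 1
Step 3: Range = max - min = 20 - 1 = 19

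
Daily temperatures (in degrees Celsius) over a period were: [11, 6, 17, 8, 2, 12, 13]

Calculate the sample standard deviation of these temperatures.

4.9473

Step 1: Compute the mean: 9.8571
Step 2: Sum of squared deviations from the mean: 146.8571
Step 3: Sample variance = 146.8571 / 6 = 24.4762
Step 4: Standard deviation = sqrt(24.4762) = 4.9473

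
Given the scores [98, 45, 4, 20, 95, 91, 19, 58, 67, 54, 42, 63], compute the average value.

54.6667

Step 1: Sum all values: 98 + 45 + 4 + 20 + 95 + 91 + 19 + 58 + 67 + 54 + 42 + 63 = 656
Step 2: Count the number of values: n = 12
Step 3: Mean = sum / n = 656 / 12 = 54.6667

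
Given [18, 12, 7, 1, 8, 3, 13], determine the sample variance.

35.1429

Step 1: Compute the mean: (18 + 12 + 7 + 1 + 8 + 3 + 13) / 7 = 8.8571
Step 2: Compute squared deviations from the mean:
  (18 - 8.8571)^2 = 83.5918
  (12 - 8.8571)^2 = 9.8776
  (7 - 8.8571)^2 = 3.449
  (1 - 8.8571)^2 = 61.7347
  (8 - 8.8571)^2 = 0.7347
  (3 - 8.8571)^2 = 34.3061
  (13 - 8.8571)^2 = 17.1633
Step 3: Sum of squared deviations = 210.8571
Step 4: Sample variance = 210.8571 / 6 = 35.1429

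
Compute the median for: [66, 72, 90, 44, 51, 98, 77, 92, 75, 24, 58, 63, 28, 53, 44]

63

Step 1: Sort the data in ascending order: [24, 28, 44, 44, 51, 53, 58, 63, 66, 72, 75, 77, 90, 92, 98]
Step 2: The number of values is n = 15.
Step 3: Since n is odd, the median is the middle value at position 8: 63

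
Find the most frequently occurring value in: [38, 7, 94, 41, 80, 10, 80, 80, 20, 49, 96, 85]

80

Step 1: Count the frequency of each value:
  7: appears 1 time(s)
  10: appears 1 time(s)
  20: appears 1 time(s)
  38: appears 1 time(s)
  41: appears 1 time(s)
  49: appears 1 time(s)
  80: appears 3 time(s)
  85: appears 1 time(s)
  94: appears 1 time(s)
  96: appears 1 time(s)
Step 2: The value 80 appears most frequently (3 times).
Step 3: Mode = 80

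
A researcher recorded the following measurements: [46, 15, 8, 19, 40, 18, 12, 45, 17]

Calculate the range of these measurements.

38

Step 1: Identify the maximum value: max = 46
Step 2: Identify the minimum value: min = 8
Step 3: Range = max - min = 46 - 8 = 38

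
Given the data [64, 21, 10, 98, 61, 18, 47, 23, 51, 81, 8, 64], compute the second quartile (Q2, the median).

49

Step 1: Sort the data: [8, 10, 18, 21, 23, 47, 51, 61, 64, 64, 81, 98]
Step 2: n = 12
Step 3: Q2 is the median. Since n is even, it is the average of the values at positions 6 and 7:
  Q2 = (47 + 51) / 2 = 49
Step 4: Q2 = 49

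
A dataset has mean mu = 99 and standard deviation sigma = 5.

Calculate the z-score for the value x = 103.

0.8

Step 1: Recall the z-score formula: z = (x - mu) / sigma
Step 2: Substitute values: z = (103 - 99) / 5
Step 3: z = 4 / 5 = 0.8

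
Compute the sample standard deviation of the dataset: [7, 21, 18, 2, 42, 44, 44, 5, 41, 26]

16.9509

Step 1: Compute the mean: 25
Step 2: Sum of squared deviations from the mean: 2586
Step 3: Sample variance = 2586 / 9 = 287.3333
Step 4: Standard deviation = sqrt(287.3333) = 16.9509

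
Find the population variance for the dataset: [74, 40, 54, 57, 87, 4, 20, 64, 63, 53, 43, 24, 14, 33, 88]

612.3822

Step 1: Compute the mean: (74 + 40 + 54 + 57 + 87 + 4 + 20 + 64 + 63 + 53 + 43 + 24 + 14 + 33 + 88) / 15 = 47.8667
Step 2: Compute squared deviations from the mean:
  (74 - 47.8667)^2 = 682.9511
  (40 - 47.8667)^2 = 61.8844
  (54 - 47.8667)^2 = 37.6178
  (57 - 47.8667)^2 = 83.4178
  (87 - 47.8667)^2 = 1531.4178
  (4 - 47.8667)^2 = 1924.2844
  (20 - 47.8667)^2 = 776.5511
  (64 - 47.8667)^2 = 260.2844
  (63 - 47.8667)^2 = 229.0178
  (53 - 47.8667)^2 = 26.3511
  (43 - 47.8667)^2 = 23.6844
  (24 - 47.8667)^2 = 569.6178
  (14 - 47.8667)^2 = 1146.9511
  (33 - 47.8667)^2 = 221.0178
  (88 - 47.8667)^2 = 1610.6844
Step 3: Sum of squared deviations = 9185.7333
Step 4: Population variance = 9185.7333 / 15 = 612.3822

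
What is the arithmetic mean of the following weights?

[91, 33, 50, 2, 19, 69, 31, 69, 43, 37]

44.4

Step 1: Sum all values: 91 + 33 + 50 + 2 + 19 + 69 + 31 + 69 + 43 + 37 = 444
Step 2: Count the number of values: n = 10
Step 3: Mean = sum / n = 444 / 10 = 44.4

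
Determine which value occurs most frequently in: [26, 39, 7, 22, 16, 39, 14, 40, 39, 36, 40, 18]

39

Step 1: Count the frequency of each value:
  7: appears 1 time(s)
  14: appears 1 time(s)
  16: appears 1 time(s)
  18: appears 1 time(s)
  22: appears 1 time(s)
  26: appears 1 time(s)
  36: appears 1 time(s)
  39: appears 3 time(s)
  40: appears 2 time(s)
Step 2: The value 39 appears most frequently (3 times).
Step 3: Mode = 39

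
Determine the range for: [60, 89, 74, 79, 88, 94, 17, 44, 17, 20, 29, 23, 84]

77

Step 1: Identify the maximum value: max = 94
Step 2: Identify the minimum value: min = 17
Step 3: Range = max - min = 94 - 17 = 77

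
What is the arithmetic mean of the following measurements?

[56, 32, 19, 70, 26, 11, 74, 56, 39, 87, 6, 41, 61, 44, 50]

44.8

Step 1: Sum all values: 56 + 32 + 19 + 70 + 26 + 11 + 74 + 56 + 39 + 87 + 6 + 41 + 61 + 44 + 50 = 672
Step 2: Count the number of values: n = 15
Step 3: Mean = sum / n = 672 / 15 = 44.8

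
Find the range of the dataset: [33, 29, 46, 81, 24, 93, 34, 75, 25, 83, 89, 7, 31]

86

Step 1: Identify the maximum value: max = 93
Step 2: Identify the minimum value: min = 7
Step 3: Range = max - min = 93 - 7 = 86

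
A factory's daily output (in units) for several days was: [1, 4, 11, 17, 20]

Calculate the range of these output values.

19

Step 1: Identify the maximum value: max = 20
Step 2: Identify the minimum value: min = 1
Step 3: Range = max - min = 20 - 1 = 19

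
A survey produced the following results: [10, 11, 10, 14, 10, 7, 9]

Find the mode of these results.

10

Step 1: Count the frequency of each value:
  7: appears 1 time(s)
  9: appears 1 time(s)
  10: appears 3 time(s)
  11: appears 1 time(s)
  14: appears 1 time(s)
Step 2: The value 10 appears most frequently (3 times).
Step 3: Mode = 10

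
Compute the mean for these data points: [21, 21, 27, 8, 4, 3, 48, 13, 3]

16.4444

Step 1: Sum all values: 21 + 21 + 27 + 8 + 4 + 3 + 48 + 13 + 3 = 148
Step 2: Count the number of values: n = 9
Step 3: Mean = sum / n = 148 / 9 = 16.4444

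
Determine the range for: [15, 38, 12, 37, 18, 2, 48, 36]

46

Step 1: Identify the maximum value: max = 48
Step 2: Identify the minimum value: min = 2
Step 3: Range = max - min = 48 - 2 = 46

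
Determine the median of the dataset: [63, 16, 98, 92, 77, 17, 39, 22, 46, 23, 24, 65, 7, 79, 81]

46

Step 1: Sort the data in ascending order: [7, 16, 17, 22, 23, 24, 39, 46, 63, 65, 77, 79, 81, 92, 98]
Step 2: The number of values is n = 15.
Step 3: Since n is odd, the median is the middle value at position 8: 46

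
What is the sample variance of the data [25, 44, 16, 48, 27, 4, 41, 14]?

249.6964

Step 1: Compute the mean: (25 + 44 + 16 + 48 + 27 + 4 + 41 + 14) / 8 = 27.375
Step 2: Compute squared deviations from the mean:
  (25 - 27.375)^2 = 5.6406
  (44 - 27.375)^2 = 276.3906
  (16 - 27.375)^2 = 129.3906
  (48 - 27.375)^2 = 425.3906
  (27 - 27.375)^2 = 0.1406
  (4 - 27.375)^2 = 546.3906
  (41 - 27.375)^2 = 185.6406
  (14 - 27.375)^2 = 178.8906
Step 3: Sum of squared deviations = 1747.875
Step 4: Sample variance = 1747.875 / 7 = 249.6964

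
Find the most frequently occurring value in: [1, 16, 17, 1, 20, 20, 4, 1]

1

Step 1: Count the frequency of each value:
  1: appears 3 time(s)
  4: appears 1 time(s)
  16: appears 1 time(s)
  17: appears 1 time(s)
  20: appears 2 time(s)
Step 2: The value 1 appears most frequently (3 times).
Step 3: Mode = 1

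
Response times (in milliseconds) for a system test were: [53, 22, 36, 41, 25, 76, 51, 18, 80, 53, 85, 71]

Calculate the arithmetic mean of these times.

50.9167

Step 1: Sum all values: 53 + 22 + 36 + 41 + 25 + 76 + 51 + 18 + 80 + 53 + 85 + 71 = 611
Step 2: Count the number of values: n = 12
Step 3: Mean = sum / n = 611 / 12 = 50.9167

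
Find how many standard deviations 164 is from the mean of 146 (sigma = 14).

1.2857

Step 1: Recall the z-score formula: z = (x - mu) / sigma
Step 2: Substitute values: z = (164 - 146) / 14
Step 3: z = 18 / 14 = 1.2857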